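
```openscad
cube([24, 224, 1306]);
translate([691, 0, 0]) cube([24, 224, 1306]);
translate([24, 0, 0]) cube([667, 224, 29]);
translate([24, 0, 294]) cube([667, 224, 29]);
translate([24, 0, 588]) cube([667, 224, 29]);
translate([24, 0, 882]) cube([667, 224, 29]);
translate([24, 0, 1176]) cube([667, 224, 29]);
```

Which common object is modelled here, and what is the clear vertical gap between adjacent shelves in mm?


A bookshelf. The clear shelf gap is 265 mm.

Two tall side panels with 5 horizontal boards between them — a bookshelf. The first two shelf undersides are at z = 0 and z = 294; with shelf thickness 29, the clear gap is 294 − 0 − 29 = 265 mm.


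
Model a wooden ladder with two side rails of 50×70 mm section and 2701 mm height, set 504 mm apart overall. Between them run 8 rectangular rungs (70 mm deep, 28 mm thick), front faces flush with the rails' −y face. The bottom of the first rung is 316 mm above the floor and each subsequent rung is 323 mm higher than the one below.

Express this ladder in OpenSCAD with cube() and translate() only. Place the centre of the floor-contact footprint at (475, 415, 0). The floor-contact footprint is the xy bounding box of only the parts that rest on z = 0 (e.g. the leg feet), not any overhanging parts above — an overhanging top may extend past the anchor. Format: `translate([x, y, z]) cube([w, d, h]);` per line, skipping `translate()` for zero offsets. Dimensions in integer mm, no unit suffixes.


translate([223, 380, 0]) cube([50, 70, 2701]);
translate([677, 380, 0]) cube([50, 70, 2701]);
translate([273, 380, 316]) cube([404, 70, 28]);
translate([273, 380, 639]) cube([404, 70, 28]);
translate([273, 380, 962]) cube([404, 70, 28]);
translate([273, 380, 1285]) cube([404, 70, 28]);
translate([273, 380, 1608]) cube([404, 70, 28]);
translate([273, 380, 1931]) cube([404, 70, 28]);
translate([273, 380, 2254]) cube([404, 70, 28]);
translate([273, 380, 2577]) cube([404, 70, 28]);


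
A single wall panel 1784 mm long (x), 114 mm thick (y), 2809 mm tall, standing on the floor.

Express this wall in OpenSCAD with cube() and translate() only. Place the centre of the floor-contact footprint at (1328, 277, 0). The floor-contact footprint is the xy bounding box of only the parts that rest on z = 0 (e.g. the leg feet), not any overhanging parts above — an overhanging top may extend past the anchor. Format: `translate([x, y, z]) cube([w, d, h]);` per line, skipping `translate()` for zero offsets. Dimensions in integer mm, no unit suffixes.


translate([436, 220, 0]) cube([1784, 114, 2809]);


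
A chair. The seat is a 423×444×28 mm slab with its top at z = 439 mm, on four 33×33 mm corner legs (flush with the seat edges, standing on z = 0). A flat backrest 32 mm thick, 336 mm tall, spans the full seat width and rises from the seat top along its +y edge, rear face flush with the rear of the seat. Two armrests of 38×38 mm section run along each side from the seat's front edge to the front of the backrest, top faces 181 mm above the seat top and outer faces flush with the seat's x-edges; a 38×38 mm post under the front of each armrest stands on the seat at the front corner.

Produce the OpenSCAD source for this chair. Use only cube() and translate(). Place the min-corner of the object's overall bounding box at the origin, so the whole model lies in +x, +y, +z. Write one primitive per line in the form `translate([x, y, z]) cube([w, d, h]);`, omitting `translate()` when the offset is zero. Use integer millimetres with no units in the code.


translate([0, 0, 411]) cube([423, 444, 28]);
cube([33, 33, 411]);
translate([390, 0, 0]) cube([33, 33, 411]);
translate([0, 411, 0]) cube([33, 33, 411]);
translate([390, 411, 0]) cube([33, 33, 411]);
translate([0, 412, 439]) cube([423, 32, 336]);
translate([0, 0, 582]) cube([38, 412, 38]);
translate([385, 0, 582]) cube([38, 412, 38]);
translate([0, 0, 439]) cube([38, 38, 143]);
translate([385, 0, 439]) cube([38, 38, 143]);


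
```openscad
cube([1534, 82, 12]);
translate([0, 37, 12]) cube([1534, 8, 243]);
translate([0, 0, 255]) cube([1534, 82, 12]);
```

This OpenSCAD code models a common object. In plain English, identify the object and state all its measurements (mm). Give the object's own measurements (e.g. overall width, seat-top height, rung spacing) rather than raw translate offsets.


An I-beam lying along x, 1534 mm long. Overall section height 267 mm. Two flanges 82 mm wide (y) and 12 mm thick, one on the floor and one at the top; a web 8 mm thick runs between them, centred on the flange width.


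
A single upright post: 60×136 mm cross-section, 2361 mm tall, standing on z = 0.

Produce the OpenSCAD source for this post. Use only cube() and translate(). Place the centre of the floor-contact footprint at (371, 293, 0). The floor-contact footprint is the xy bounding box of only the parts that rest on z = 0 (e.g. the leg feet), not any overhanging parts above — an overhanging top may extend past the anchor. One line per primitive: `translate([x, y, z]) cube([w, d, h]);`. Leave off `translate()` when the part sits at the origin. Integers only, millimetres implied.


translate([341, 225, 0]) cube([60, 136, 2361]);


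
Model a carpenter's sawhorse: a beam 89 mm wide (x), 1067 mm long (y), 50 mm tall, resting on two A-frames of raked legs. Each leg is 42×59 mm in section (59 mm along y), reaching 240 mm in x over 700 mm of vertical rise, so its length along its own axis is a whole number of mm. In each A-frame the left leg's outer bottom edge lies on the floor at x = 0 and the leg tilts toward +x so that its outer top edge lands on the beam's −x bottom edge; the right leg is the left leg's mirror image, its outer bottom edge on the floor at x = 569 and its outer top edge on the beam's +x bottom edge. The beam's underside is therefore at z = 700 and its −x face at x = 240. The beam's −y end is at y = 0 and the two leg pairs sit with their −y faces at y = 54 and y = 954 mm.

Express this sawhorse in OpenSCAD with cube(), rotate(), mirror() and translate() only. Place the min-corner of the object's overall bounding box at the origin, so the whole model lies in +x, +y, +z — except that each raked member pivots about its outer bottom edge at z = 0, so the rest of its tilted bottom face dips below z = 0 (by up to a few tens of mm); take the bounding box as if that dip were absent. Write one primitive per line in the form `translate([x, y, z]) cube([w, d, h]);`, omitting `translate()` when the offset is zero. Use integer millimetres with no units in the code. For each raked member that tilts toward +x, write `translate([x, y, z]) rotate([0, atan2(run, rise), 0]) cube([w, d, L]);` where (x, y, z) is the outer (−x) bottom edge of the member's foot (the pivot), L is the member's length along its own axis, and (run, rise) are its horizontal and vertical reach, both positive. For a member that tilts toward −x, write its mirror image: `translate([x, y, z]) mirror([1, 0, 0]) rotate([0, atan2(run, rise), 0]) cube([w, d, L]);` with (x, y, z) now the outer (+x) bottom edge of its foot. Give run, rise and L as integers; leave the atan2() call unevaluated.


translate([240, 0, 700]) cube([89, 1067, 50]);
translate([0, 54, 0]) rotate([0, atan2(240, 700), 0]) cube([42, 59, 740]);
translate([569, 54, 0]) mirror([1, 0, 0]) rotate([0, atan2(240, 700), 0]) cube([42, 59, 740]);
translate([0, 954, 0]) rotate([0, atan2(240, 700), 0]) cube([42, 59, 740]);
translate([569, 954, 0]) mirror([1, 0, 0]) rotate([0, atan2(240, 700), 0]) cube([42, 59, 740]);


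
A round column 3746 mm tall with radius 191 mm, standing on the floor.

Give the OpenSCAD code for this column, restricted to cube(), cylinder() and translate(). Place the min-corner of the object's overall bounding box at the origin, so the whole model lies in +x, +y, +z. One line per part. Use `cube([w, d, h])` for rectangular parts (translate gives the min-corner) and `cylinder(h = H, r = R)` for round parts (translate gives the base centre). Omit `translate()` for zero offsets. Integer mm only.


translate([191, 191, 0]) cylinder(h = 3746, r = 191);


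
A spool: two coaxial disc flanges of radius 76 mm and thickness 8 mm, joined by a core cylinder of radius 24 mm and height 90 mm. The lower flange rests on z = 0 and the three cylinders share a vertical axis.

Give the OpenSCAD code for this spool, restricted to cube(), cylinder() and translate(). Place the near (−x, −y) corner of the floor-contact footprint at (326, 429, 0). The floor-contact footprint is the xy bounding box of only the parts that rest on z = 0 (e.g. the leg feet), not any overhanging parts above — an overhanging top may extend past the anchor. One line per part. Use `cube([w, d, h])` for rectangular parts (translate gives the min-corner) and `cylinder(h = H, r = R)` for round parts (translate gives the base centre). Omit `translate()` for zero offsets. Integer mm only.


translate([402, 505, 0]) cylinder(h = 8, r = 76);
translate([402, 505, 8]) cylinder(h = 90, r = 24);
translate([402, 505, 98]) cylinder(h = 8, r = 76);


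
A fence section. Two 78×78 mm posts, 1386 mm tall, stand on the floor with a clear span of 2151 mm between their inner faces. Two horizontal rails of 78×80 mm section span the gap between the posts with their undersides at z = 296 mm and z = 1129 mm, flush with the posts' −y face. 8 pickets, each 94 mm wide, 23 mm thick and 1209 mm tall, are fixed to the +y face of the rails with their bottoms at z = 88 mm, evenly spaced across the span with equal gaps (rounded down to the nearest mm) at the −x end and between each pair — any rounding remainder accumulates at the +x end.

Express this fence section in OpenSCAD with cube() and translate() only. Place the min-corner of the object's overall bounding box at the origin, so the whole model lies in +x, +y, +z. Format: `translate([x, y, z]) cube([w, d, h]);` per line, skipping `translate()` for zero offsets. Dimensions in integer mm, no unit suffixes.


cube([78, 78, 1386]);
translate([2229, 0, 0]) cube([78, 78, 1386]);
translate([78, 0, 296]) cube([2151, 78, 80]);
translate([78, 0, 1129]) cube([2151, 78, 80]);
translate([233, 78, 88]) cube([94, 23, 1209]);
translate([482, 78, 88]) cube([94, 23, 1209]);
translate([731, 78, 88]) cube([94, 23, 1209]);
translate([980, 78, 88]) cube([94, 23, 1209]);
translate([1229, 78, 88]) cube([94, 23, 1209]);
translate([1478, 78, 88]) cube([94, 23, 1209]);
translate([1727, 78, 88]) cube([94, 23, 1209]);
translate([1976, 78, 88]) cube([94, 23, 1209]);


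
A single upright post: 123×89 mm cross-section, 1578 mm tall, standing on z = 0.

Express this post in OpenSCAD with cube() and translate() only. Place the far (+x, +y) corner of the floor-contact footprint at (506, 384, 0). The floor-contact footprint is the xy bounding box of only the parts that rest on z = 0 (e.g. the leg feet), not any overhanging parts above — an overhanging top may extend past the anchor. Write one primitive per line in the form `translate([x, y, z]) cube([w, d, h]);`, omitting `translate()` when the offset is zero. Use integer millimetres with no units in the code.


translate([383, 295, 0]) cube([123, 89, 1578]);


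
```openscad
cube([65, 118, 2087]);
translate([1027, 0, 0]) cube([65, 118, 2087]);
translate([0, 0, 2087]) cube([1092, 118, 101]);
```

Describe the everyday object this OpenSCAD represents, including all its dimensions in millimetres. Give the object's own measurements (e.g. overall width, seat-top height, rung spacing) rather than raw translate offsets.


A door frame. The clear opening is 962 mm wide and 2087 mm high. Two 65 mm wide jambs, 118 mm deep, stand either side of the opening from the floor to the top of the opening. A 101 mm thick head sits across the top of both jambs, spanning the full outside width of the frame.


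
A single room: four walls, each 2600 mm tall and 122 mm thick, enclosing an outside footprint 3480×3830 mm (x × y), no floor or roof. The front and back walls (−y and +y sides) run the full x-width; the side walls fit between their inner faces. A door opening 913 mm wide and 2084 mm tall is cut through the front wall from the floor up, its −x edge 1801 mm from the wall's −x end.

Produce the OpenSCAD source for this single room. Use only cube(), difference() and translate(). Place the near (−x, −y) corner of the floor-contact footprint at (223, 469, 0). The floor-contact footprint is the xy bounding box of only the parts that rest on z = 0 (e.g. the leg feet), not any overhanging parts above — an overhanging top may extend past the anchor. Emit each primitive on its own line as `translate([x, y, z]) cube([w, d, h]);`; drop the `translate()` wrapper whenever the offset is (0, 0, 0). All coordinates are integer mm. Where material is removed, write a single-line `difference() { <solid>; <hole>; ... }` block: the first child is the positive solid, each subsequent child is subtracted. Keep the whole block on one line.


difference() { translate([223, 469, 0]) cube([3480, 122, 2600]); translate([2024, 469, 0]) cube([913, 122, 2084]); }
translate([223, 4177, 0]) cube([3480, 122, 2600]);
translate([223, 591, 0]) cube([122, 3586, 2600]);
translate([3581, 591, 0]) cube([122, 3586, 2600]);


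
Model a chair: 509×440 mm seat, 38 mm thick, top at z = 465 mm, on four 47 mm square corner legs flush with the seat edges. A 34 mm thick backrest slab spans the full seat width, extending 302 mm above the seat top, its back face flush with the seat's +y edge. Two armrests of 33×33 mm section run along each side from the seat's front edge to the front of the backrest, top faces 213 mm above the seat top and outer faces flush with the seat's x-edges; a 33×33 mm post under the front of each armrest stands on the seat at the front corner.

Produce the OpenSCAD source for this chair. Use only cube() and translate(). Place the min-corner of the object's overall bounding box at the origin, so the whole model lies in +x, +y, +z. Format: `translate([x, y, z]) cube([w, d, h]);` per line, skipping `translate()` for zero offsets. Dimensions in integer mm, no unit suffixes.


// leg_h = 465 - 38 = 427
// arm post h = 213 - 33 = 180
translate([0, 0, 427]) cube([509, 440, 38]);
cube([47, 47, 427]);
translate([462, 0, 0]) cube([47, 47, 427]);
translate([0, 393, 0]) cube([47, 47, 427]);
translate([462, 393, 0]) cube([47, 47, 427]);
translate([0, 406, 465]) cube([509, 34, 302]);
translate([0, 0, 645]) cube([33, 406, 33]);
translate([476, 0, 645]) cube([33, 406, 33]);
translate([0, 0, 465]) cube([33, 33, 180]);
translate([476, 0, 465]) cube([33, 33, 180]);


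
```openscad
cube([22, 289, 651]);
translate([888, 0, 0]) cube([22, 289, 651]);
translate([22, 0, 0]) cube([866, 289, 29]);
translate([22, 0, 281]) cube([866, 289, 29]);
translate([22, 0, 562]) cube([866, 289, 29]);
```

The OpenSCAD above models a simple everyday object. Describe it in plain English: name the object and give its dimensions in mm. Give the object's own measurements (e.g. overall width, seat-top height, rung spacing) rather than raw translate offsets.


An open bookshelf. Two side panels, each 22 mm thick, 289 mm deep and 651 mm tall, stand 910 mm apart (outside-to-outside). Between them sit 3 shelves, each 29 mm thick and 289 mm deep, spanning the full gap between the sides. The bottom shelf rests on the floor (its underside at z = 0) and the clear gap between one shelf's top and the next shelf's underside is 252 mm.


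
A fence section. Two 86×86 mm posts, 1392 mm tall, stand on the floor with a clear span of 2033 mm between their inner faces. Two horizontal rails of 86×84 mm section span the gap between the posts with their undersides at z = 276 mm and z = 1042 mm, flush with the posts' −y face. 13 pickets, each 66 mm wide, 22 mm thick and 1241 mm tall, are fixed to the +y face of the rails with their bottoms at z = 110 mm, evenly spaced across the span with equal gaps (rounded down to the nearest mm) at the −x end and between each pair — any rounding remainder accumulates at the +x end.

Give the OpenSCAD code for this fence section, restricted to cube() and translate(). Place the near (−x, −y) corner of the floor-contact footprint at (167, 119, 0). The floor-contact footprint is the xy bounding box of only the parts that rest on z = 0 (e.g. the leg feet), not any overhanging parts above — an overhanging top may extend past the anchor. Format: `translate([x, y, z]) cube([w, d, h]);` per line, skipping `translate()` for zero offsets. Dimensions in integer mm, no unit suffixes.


translate([167, 119, 0]) cube([86, 86, 1392]);
translate([2286, 119, 0]) cube([86, 86, 1392]);
translate([253, 119, 276]) cube([2033, 86, 84]);
translate([253, 119, 1042]) cube([2033, 86, 84]);
translate([336, 205, 110]) cube([66, 22, 1241]);
translate([485, 205, 110]) cube([66, 22, 1241]);
translate([634, 205, 110]) cube([66, 22, 1241]);
translate([783, 205, 110]) cube([66, 22, 1241]);
translate([932, 205, 110]) cube([66, 22, 1241]);
translate([1081, 205, 110]) cube([66, 22, 1241]);
translate([1230, 205, 110]) cube([66, 22, 1241]);
translate([1379, 205, 110]) cube([66, 22, 1241]);
translate([1528, 205, 110]) cube([66, 22, 1241]);
translate([1677, 205, 110]) cube([66, 22, 1241]);
translate([1826, 205, 110]) cube([66, 22, 1241]);
translate([1975, 205, 110]) cube([66, 22, 1241]);
translate([2124, 205, 110]) cube([66, 22, 1241]);


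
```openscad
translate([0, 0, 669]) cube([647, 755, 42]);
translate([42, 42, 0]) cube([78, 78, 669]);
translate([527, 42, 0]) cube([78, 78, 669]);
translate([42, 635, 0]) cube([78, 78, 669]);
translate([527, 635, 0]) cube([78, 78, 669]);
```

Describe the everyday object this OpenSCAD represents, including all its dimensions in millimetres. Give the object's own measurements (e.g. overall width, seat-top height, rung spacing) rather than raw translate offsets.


A rectangular dining table. The top is 647×755×42 mm with its upper surface at z = 711 mm. It stands on four 78×78 mm square legs, each inset 42 mm from the nearest pair of top edges, running from the floor to the underside of the top.


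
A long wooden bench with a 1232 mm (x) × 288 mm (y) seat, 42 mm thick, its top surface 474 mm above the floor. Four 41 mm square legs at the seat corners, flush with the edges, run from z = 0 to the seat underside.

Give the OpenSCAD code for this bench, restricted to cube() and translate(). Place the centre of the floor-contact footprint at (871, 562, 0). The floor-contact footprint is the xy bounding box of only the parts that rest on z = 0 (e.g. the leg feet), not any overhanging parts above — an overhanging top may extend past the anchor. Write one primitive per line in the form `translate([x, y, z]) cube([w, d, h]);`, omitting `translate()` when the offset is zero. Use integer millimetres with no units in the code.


// leg_h = 474 − 42 = 432
translate([255, 418, 432]) cube([1232, 288, 42]);
translate([255, 418, 0]) cube([41, 41, 432]);
translate([255, 665, 0]) cube([41, 41, 432]);
translate([1446, 418, 0]) cube([41, 41, 432]);
translate([1446, 665, 0]) cube([41, 41, 432]);


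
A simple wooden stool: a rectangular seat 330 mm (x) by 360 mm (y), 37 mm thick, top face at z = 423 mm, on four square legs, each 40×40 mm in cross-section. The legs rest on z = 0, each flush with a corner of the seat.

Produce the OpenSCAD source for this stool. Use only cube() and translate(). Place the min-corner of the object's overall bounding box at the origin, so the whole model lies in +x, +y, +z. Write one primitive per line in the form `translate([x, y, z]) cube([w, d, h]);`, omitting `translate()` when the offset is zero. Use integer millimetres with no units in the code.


// leg_h = 423 - 37 = 386
translate([0, 0, 386]) cube([330, 360, 37]);
cube([40, 40, 386]);
translate([290, 0, 0]) cube([40, 40, 386]);
translate([0, 320, 0]) cube([40, 40, 386]);
translate([290, 320, 0]) cube([40, 40, 386]);


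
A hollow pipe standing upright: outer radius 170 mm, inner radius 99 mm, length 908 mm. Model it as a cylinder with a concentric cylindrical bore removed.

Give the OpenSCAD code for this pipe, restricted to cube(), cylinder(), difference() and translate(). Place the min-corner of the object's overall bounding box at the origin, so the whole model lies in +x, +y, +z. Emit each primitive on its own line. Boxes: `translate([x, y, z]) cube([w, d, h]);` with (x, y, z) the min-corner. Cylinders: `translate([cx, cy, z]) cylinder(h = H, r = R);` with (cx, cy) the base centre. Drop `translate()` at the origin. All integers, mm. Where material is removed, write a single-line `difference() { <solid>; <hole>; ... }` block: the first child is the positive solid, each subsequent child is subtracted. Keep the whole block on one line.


difference() { translate([170, 170, 0]) cylinder(h = 908, r = 170); translate([170, 170, 0]) cylinder(h = 908, r = 99); }


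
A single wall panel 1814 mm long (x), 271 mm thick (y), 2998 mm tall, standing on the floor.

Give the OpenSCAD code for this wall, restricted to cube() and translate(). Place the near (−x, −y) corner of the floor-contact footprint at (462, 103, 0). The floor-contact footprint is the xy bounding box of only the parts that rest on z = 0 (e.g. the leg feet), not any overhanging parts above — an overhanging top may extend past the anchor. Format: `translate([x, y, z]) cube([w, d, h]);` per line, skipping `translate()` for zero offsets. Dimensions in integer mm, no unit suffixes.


translate([462, 103, 0]) cube([1814, 271, 2998]);


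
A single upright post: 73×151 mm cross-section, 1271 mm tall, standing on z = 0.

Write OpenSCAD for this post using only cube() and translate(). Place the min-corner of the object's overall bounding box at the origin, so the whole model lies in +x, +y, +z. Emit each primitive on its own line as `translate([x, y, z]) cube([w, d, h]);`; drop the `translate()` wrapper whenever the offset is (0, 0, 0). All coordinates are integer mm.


cube([73, 151, 1271]);


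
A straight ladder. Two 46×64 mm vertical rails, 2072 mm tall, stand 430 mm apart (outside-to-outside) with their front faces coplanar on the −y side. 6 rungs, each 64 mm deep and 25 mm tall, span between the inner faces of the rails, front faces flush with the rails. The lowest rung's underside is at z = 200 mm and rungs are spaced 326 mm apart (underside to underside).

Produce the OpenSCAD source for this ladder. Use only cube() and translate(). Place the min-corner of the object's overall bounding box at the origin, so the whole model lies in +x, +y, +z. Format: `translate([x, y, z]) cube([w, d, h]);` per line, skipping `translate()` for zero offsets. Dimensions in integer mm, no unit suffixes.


cube([46, 64, 2072]);
translate([384, 0, 0]) cube([46, 64, 2072]);
translate([46, 0, 200]) cube([338, 64, 25]);
translate([46, 0, 526]) cube([338, 64, 25]);
translate([46, 0, 852]) cube([338, 64, 25]);
translate([46, 0, 1178]) cube([338, 64, 25]);
translate([46, 0, 1504]) cube([338, 64, 25]);
translate([46, 0, 1830]) cube([338, 64, 25]);


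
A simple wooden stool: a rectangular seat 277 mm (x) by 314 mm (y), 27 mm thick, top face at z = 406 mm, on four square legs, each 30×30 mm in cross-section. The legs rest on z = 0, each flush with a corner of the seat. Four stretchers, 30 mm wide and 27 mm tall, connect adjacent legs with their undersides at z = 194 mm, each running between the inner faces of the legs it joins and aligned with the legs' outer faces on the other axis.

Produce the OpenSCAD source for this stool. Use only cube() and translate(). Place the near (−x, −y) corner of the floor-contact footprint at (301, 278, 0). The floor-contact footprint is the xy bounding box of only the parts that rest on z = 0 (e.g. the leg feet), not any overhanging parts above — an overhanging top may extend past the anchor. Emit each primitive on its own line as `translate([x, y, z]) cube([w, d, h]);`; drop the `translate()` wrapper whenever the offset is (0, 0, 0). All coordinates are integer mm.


// leg_h = 406 - 27 = 379
// stretcher span = 277 - 2*30 = 217
translate([301, 278, 379]) cube([277, 314, 27]);
translate([301, 278, 0]) cube([30, 30, 379]);
translate([548, 278, 0]) cube([30, 30, 379]);
translate([301, 562, 0]) cube([30, 30, 379]);
translate([548, 562, 0]) cube([30, 30, 379]);
translate([331, 278, 194]) cube([217, 30, 27]);
translate([331, 562, 194]) cube([217, 30, 27]);
translate([301, 308, 194]) cube([30, 254, 27]);
translate([548, 308, 194]) cube([30, 254, 27]);


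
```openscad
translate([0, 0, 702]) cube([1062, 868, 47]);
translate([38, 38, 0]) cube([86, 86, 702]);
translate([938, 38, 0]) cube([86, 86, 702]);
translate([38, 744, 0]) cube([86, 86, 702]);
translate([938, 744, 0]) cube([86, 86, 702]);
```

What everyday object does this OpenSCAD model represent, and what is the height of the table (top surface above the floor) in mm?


A table. The table height is 749 mm.

A 1062×868×47 slab sits at z = 702 on four 86 mm square posts — a table. The top surface is at 702 + 47 = 749 mm.


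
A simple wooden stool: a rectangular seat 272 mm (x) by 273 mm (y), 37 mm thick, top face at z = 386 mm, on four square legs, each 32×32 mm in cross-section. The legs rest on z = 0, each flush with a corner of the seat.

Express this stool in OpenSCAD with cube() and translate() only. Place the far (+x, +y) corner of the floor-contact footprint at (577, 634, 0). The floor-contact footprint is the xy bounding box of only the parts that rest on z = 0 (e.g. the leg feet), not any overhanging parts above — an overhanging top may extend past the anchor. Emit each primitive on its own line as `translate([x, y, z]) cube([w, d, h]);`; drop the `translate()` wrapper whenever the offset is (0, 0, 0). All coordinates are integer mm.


// leg_h = 386 - 37 = 349
translate([305, 361, 349]) cube([272, 273, 37]);
translate([305, 361, 0]) cube([32, 32, 349]);
translate([545, 361, 0]) cube([32, 32, 349]);
translate([305, 602, 0]) cube([32, 32, 349]);
translate([545, 602, 0]) cube([32, 32, 349]);


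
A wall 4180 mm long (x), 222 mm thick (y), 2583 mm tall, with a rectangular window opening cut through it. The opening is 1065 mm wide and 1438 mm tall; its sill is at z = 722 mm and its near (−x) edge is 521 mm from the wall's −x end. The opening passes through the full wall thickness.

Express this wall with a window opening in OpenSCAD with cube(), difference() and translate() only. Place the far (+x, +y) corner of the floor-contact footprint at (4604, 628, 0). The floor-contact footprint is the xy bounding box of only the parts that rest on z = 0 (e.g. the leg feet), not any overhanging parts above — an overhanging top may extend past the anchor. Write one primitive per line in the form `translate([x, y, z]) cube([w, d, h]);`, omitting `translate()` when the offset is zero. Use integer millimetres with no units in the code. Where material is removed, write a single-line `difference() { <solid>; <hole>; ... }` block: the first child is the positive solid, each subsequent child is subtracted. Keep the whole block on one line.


difference() { translate([424, 406, 0]) cube([4180, 222, 2583]); translate([945, 406, 722]) cube([1065, 222, 1438]); }


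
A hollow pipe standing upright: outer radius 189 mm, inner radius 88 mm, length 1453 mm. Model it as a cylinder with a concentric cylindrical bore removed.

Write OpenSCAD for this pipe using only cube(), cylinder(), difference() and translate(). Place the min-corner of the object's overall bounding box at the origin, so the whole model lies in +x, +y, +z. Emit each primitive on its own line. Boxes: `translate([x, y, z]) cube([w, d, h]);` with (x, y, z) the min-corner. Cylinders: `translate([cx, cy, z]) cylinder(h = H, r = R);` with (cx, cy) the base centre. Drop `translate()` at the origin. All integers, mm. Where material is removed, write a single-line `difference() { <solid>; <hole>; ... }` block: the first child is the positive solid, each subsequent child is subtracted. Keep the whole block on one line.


difference() { translate([189, 189, 0]) cylinder(h = 1453, r = 189); translate([189, 189, 0]) cylinder(h = 1453, r = 88); }


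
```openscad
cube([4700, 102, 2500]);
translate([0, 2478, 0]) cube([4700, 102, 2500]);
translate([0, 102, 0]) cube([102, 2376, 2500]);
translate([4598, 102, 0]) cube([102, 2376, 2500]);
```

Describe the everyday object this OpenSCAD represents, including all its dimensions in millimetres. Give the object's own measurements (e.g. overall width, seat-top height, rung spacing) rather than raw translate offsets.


The wall frame of a small rectangular building: four walls, each 2500 mm tall and 102 mm thick, enclosing a footprint 4700 mm (x) by 2580 mm (y) outside-to-outside, with no floor or roof. The front and back walls (the −y and +y sides) span the full width; the two side walls fit between them.


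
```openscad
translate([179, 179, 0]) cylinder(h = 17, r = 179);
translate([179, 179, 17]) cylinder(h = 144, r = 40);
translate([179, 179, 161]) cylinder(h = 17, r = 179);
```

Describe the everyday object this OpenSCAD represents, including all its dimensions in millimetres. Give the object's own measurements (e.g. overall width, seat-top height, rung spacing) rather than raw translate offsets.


A spool: two coaxial disc flanges of radius 179 mm and thickness 17 mm, joined by a core cylinder of radius 40 mm and height 144 mm. The lower flange rests on z = 0 and the three cylinders share a vertical axis.


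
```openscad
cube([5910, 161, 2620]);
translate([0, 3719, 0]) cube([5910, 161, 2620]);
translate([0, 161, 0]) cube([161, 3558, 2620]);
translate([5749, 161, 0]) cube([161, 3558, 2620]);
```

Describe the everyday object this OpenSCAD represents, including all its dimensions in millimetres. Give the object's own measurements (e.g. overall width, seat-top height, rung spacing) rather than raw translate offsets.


The wall frame of a small rectangular building: four walls, each 2620 mm tall and 161 mm thick, enclosing a footprint 5910 mm (x) by 3880 mm (y) outside-to-outside, with no floor or roof. The front and back walls (the −y and +y sides) span the full width; the two side walls fit between them.


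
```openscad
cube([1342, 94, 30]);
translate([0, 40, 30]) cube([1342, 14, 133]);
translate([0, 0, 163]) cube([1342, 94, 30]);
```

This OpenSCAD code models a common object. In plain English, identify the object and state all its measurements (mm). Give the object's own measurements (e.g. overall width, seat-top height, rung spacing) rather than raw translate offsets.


An I-beam lying along x, 1342 mm long. Overall section height 193 mm. Two flanges 94 mm wide (y) and 30 mm thick, one on the floor and one at the top; a web 14 mm thick runs between them, centred on the flange width.


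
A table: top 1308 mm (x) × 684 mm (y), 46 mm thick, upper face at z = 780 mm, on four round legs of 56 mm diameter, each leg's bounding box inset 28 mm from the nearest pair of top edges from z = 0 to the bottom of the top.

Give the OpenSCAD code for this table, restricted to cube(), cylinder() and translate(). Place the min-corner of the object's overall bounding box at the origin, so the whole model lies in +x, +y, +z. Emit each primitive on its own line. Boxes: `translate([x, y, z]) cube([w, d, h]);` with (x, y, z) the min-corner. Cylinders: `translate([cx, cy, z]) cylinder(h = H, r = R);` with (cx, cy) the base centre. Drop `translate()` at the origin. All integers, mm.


// leg_h = 780 - 46 = 734
translate([0, 0, 734]) cube([1308, 684, 46]);
translate([56, 56, 0]) cylinder(h = 734, r = 28);
translate([1252, 56, 0]) cylinder(h = 734, r = 28);
translate([56, 628, 0]) cylinder(h = 734, r = 28);
translate([1252, 628, 0]) cylinder(h = 734, r = 28);


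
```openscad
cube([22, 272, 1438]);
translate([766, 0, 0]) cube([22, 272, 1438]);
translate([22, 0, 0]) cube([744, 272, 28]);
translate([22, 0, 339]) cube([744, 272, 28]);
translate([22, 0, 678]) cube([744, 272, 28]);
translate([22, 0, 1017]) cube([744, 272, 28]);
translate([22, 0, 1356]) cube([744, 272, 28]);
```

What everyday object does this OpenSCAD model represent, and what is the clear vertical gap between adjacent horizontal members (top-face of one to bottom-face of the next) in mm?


A bookshelf. The clear shelf gap is 311 mm.

Two tall side panels with 5 horizontal boards between them — a bookshelf. The first two shelf undersides are at z = 0 and z = 339; with shelf thickness 28, the clear gap is 339 − 0 − 28 = 311 mm.


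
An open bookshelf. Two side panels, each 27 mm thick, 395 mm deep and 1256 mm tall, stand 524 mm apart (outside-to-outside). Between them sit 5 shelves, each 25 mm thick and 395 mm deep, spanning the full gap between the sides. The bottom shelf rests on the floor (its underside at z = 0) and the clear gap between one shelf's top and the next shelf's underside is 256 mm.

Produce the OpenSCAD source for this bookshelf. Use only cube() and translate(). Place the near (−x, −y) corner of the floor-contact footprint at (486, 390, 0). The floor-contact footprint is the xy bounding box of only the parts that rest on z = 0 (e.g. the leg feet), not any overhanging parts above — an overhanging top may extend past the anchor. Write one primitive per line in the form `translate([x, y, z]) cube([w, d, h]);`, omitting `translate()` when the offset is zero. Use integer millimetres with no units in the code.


translate([486, 390, 0]) cube([27, 395, 1256]);
translate([983, 390, 0]) cube([27, 395, 1256]);
translate([513, 390, 0]) cube([470, 395, 25]);
translate([513, 390, 281]) cube([470, 395, 25]);
translate([513, 390, 562]) cube([470, 395, 25]);
translate([513, 390, 843]) cube([470, 395, 25]);
translate([513, 390, 1124]) cube([470, 395, 25]);


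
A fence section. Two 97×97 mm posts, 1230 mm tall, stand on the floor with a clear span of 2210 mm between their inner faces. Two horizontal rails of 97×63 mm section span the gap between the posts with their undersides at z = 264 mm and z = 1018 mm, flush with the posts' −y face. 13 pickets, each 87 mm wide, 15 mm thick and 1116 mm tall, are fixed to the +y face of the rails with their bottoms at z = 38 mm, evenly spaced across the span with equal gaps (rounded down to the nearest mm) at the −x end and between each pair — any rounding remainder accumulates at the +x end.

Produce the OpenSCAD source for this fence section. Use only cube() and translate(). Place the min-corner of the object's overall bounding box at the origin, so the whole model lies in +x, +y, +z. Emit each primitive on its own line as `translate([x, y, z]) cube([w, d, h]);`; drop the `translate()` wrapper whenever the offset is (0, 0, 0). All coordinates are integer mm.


cube([97, 97, 1230]);
translate([2307, 0, 0]) cube([97, 97, 1230]);
translate([97, 0, 264]) cube([2210, 97, 63]);
translate([97, 0, 1018]) cube([2210, 97, 63]);
translate([174, 97, 38]) cube([87, 15, 1116]);
translate([338, 97, 38]) cube([87, 15, 1116]);
translate([502, 97, 38]) cube([87, 15, 1116]);
translate([666, 97, 38]) cube([87, 15, 1116]);
translate([830, 97, 38]) cube([87, 15, 1116]);
translate([994, 97, 38]) cube([87, 15, 1116]);
translate([1158, 97, 38]) cube([87, 15, 1116]);
translate([1322, 97, 38]) cube([87, 15, 1116]);
translate([1486, 97, 38]) cube([87, 15, 1116]);
translate([1650, 97, 38]) cube([87, 15, 1116]);
translate([1814, 97, 38]) cube([87, 15, 1116]);
translate([1978, 97, 38]) cube([87, 15, 1116]);
translate([2142, 97, 38]) cube([87, 15, 1116]);


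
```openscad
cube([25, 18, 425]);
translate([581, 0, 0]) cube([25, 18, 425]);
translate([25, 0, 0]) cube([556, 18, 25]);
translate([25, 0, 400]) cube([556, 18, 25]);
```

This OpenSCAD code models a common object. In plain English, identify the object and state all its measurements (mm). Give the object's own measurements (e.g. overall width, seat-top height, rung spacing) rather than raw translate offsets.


A rectangular picture frame lying in the x–z plane (depth along y). The opening is 556 mm wide (x) by 375 mm tall (z), surrounded by a border 25 mm wide on all four sides. The frame is 18 mm deep and is made of two full-height vertical stiles with two horizontal rails fitted between them.


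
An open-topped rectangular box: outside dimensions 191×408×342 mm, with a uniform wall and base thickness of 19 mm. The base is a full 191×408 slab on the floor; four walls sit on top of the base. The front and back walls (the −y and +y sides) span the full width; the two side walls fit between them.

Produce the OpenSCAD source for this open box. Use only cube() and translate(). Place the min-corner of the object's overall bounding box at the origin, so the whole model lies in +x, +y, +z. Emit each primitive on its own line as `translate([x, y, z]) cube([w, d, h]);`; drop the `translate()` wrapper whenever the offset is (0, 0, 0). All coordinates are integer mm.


cube([191, 408, 19]);
translate([0, 0, 19]) cube([191, 19, 323]);
translate([0, 389, 19]) cube([191, 19, 323]);
translate([0, 19, 19]) cube([19, 370, 323]);
translate([172, 19, 19]) cube([19, 370, 323]);


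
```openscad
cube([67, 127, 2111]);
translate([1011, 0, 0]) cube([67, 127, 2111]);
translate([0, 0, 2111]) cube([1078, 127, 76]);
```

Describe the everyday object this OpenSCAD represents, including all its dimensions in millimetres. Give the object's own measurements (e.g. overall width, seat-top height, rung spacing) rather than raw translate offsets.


A door frame. The clear opening is 944 mm wide and 2111 mm high. Two 67 mm wide jambs, 127 mm deep, stand either side of the opening from the floor to the top of the opening. A 76 mm thick head sits across the top of both jambs, spanning the full outside width of the frame.


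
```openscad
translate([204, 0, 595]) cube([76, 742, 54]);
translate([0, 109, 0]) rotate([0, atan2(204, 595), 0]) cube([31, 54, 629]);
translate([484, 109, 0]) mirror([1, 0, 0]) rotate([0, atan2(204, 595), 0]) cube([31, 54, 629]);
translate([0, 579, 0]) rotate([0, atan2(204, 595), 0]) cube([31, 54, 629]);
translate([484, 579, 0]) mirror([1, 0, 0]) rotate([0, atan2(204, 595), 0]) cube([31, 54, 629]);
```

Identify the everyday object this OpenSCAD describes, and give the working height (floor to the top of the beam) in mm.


A sawhorse. The overall height is 649 mm.

A beam across two mirrored pairs of raked legs — a sawhorse. The beam's underside is at z = 595 (matching the legs' vertical rise in atan2(204, 595)) and the beam is 54 mm tall, so its top is at 595 + 54 = 649 mm. The raked legs top out at the beam's underside, so that is the highest point.


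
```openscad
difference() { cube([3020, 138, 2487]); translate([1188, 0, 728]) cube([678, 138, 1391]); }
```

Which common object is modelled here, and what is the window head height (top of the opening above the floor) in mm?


A wall with a window opening. The window head height is 2119 mm.

A wall with a rectangular opening subtracted — a window. Sill at z = 728, opening 1391 mm tall, so the head is at 728 + 1391 = 2119 mm.


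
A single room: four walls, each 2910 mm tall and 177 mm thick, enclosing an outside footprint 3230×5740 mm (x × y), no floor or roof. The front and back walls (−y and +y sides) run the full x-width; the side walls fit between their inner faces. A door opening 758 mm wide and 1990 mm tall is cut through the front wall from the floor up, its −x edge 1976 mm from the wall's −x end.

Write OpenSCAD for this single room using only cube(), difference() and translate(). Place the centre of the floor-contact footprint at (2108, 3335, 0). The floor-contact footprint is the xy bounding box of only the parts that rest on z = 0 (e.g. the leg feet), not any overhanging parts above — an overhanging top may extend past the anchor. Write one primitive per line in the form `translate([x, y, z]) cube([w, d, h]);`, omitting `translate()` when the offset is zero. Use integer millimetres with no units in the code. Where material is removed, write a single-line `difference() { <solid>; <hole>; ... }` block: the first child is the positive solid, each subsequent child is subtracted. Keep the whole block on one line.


difference() { translate([493, 465, 0]) cube([3230, 177, 2910]); translate([2469, 465, 0]) cube([758, 177, 1990]); }
translate([493, 6028, 0]) cube([3230, 177, 2910]);
translate([493, 642, 0]) cube([177, 5386, 2910]);
translate([3546, 642, 0]) cube([177, 5386, 2910]);
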